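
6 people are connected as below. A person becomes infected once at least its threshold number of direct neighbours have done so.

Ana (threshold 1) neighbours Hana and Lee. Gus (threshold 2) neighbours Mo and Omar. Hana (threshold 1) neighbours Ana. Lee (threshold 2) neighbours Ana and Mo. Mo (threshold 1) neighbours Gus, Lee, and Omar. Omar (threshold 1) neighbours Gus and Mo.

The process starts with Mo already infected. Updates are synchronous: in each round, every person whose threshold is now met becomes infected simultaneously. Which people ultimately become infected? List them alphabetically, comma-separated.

Round 1 — Mo becomes infected (initial).
Round 2 — checking thresholds:
  Gus: 1 of 2 neighbours < 2, not yet.
  Lee: 1 of 2 neighbours < 2, not yet.
  Omar: 1 of 2 neighbours ≥ 1, becomes infected.
Round 3 — checking thresholds:
  Gus: 2 of 2 neighbours ≥ 2, becomes infected.
  Lee: 1 of 2 neighbours < 2, not yet.
Round 4 — no new infections; cascade stops.

Gus, Mo, Omar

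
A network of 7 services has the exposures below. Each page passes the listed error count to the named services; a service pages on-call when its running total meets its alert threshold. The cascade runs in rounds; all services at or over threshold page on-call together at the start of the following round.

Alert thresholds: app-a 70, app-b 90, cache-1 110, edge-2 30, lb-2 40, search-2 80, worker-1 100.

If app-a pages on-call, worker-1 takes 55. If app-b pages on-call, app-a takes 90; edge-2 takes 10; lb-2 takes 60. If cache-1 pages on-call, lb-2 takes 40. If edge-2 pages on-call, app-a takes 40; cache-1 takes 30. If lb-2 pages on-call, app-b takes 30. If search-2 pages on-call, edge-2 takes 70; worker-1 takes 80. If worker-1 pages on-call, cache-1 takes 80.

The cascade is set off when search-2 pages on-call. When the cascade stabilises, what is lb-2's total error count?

0

Round 1 — search-2 pages on-call (initial).
  edge-2: +70 → 70 ≥ 30
  worker-1: +80 → 80 < 100
Round 2 — edge-2 pages on-call.
  app-a: +40 → 40 < 70
  cache-1: +30 → 30 < 110
No further pages.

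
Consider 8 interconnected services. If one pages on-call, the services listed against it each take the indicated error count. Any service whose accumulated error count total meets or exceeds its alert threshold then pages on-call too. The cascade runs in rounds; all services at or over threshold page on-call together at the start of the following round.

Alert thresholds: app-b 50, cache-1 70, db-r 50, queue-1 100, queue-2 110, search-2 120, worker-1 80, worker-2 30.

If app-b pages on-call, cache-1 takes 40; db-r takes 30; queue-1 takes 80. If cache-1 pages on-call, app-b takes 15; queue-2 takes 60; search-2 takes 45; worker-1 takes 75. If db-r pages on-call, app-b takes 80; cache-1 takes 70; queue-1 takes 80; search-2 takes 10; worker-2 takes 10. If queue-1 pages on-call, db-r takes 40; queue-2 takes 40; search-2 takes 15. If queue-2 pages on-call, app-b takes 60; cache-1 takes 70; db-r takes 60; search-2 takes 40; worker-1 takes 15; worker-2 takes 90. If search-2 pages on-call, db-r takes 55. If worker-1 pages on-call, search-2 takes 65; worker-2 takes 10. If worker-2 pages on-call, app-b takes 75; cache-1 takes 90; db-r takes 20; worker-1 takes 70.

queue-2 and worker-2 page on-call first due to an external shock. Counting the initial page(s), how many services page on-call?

Round 1 — queue-2, worker-2 page on-call (initial).
  app-b: +60+75 → 135 ≥ 50
  cache-1: +70+90 → 160 ≥ 70
  db-r: +60+20 → 80 ≥ 50
  search-2: +40 → 40 < 120
  worker-1: +15+70 → 85 ≥ 80
Round 2 — app-b, cache-1, db-r, worker-1 page on-call.
  queue-1: +80+80 → 160 ≥ 100
  search-2: +45+10+65 → 160 ≥ 120
Round 3 — queue-1, search-2 page on-call.
No further pages.

8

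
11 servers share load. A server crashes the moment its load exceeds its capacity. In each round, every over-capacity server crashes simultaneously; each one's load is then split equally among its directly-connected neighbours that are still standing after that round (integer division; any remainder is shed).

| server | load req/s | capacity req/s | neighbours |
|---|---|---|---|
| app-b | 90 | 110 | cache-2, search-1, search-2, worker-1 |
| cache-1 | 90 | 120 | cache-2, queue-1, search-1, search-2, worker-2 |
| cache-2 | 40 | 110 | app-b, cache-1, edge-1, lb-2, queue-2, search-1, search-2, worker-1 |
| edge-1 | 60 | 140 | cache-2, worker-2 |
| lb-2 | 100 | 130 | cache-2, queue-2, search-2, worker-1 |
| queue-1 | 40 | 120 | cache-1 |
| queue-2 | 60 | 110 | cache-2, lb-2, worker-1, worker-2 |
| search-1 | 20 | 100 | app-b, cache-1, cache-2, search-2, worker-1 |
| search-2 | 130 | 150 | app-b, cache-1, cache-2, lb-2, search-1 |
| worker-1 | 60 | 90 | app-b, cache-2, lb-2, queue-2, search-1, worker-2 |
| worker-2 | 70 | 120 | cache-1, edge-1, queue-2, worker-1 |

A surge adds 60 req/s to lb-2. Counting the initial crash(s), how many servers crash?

Round 1 — lb-2 at 160 > 130. lb-2 crashes.
  lb-2 sheds 160 req/s to cache-2, queue-2, search-2, worker-1: 40 each.
    cache-2: 40+40 = 80 ≤ 110
    queue-2: 60+40 = 100 ≤ 110
    search-2: 130+40 = 170 > 150
    worker-1: 60+40 = 100 > 90
Round 2 — search-2, worker-1 crash.
  search-2 sheds 170 req/s to app-b, cache-1, cache-2, search-1: 42 each (2 lost).
    app-b: 90+42 = 132 > 110
    cache-1: 90+42 = 132 > 120
    cache-2: 80+42 = 122 > 110
    search-1: 20+42 = 62 ≤ 100
  worker-1 sheds 100 req/s to app-b, cache-2, queue-2, search-1, worker-2: 20 each.
    app-b: 132+20 = 152 > 110
    cache-2: 122+20 = 142 > 110
    queue-2: 100+20 = 120 > 110
    search-1: 62+20 = 82 ≤ 100
    worker-2: 70+20 = 90 ≤ 120
Round 3 — app-b, cache-1, cache-2, queue-2 crash.
  app-b sheds 152 req/s to search-1: 152 each.
    search-1: 82+152 = 234 > 100
  cache-1 sheds 132 req/s to queue-1, search-1, worker-2: 44 each.
    queue-1: 40+44 = 84 ≤ 120
    search-1: 234+44 = 278 > 100
    worker-2: 90+44 = 134 > 120
  cache-2 sheds 142 req/s to edge-1, search-1: 71 each.
    edge-1: 60+71 = 131 ≤ 140
    search-1: 278+71 = 349 > 100
  queue-2 sheds 120 req/s to worker-2: 120 each.
    worker-2: 134+120 = 254 > 120
Round 4 — search-1, worker-2 crash.
  search-1 sheds 349 req/s: no online neighbours, lost.
  worker-2 sheds 254 req/s to edge-1: 254 each.
    edge-1: 131+254 = 385 > 140
Round 5 — edge-1 crashes.
  edge-1 sheds 385 req/s: no online neighbours, lost.
No further crashes.

10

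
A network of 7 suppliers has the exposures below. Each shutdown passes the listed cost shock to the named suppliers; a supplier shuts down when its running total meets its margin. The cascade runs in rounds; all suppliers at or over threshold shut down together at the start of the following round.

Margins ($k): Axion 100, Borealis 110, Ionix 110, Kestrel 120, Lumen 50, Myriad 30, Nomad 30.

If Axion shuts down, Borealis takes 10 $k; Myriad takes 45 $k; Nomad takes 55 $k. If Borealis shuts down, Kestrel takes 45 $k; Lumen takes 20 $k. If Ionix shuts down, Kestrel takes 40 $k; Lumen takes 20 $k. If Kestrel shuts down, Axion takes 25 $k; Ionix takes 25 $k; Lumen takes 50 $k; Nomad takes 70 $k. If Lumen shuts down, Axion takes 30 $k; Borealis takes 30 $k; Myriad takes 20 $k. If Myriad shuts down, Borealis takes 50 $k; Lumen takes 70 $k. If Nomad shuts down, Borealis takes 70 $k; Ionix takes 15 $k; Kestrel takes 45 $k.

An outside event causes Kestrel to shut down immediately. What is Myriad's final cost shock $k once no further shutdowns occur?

Round 1 — Kestrel shuts down (initial).
  Axion: +25 → 25 < 100
  Ionix: +25 → 25 < 110
  Lumen: +50 → 50 ≥ 50
  Nomad: +70 → 70 ≥ 30
Round 2 — Lumen, Nomad shut down.
  Axion: +30 → 55 < 100
  Borealis: +30+70 → 100 < 110
  Ionix: +15 → 40 < 110
  Myriad: +20 → 20 < 30
No further shutdowns.

20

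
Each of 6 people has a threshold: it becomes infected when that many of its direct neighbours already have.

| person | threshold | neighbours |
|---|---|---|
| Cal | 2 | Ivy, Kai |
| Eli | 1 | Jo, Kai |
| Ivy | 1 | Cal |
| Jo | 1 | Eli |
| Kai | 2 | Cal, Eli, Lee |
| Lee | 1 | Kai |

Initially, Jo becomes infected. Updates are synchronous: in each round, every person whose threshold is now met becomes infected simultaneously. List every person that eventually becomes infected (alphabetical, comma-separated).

Round 1 — Jo becomes infected (initial).
Round 2 — checking thresholds:
  Eli: 1 of 2 neighbours ≥ 1, becomes infected.
Round 3 — no new infections; cascade stops.

Eli, Jo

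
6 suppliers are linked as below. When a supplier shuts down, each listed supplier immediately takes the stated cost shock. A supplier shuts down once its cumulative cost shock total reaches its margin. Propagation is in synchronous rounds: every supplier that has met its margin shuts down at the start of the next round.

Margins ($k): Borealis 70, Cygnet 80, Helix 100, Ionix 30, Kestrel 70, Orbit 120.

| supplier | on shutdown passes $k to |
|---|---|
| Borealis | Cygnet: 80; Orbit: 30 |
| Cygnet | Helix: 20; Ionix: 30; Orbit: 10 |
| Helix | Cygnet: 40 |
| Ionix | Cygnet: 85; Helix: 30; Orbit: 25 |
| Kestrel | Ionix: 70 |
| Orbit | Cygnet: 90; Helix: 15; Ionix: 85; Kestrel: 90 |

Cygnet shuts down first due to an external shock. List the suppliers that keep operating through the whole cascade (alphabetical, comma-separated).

Borealis, Helix, Kestrel, Orbit

Round 1 — Cygnet shuts down (initial).
  Helix: +20 → 20 < 100
  Ionix: +30 → 30 ≥ 30
  Orbit: +10 → 10 < 120
Round 2 — Ionix shuts down.
  Helix: +30 → 50 < 100
  Orbit: +25 → 35 < 120
No further shutdowns.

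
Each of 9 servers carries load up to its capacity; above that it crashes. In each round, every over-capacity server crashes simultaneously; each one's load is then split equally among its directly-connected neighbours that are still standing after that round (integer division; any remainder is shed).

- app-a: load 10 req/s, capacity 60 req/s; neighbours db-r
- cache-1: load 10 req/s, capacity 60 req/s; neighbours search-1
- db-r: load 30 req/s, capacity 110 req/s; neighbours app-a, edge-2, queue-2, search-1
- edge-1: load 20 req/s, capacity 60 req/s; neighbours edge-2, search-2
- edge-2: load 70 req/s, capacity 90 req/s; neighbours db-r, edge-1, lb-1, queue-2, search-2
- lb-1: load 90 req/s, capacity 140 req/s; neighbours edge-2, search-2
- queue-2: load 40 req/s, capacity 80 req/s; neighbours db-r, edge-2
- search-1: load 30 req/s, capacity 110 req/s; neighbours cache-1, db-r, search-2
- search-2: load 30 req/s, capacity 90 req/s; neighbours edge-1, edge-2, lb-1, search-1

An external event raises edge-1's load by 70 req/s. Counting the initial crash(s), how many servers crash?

4

Round 1 — edge-1 at 90 > 60. edge-1 crashes.
  edge-1 sheds 90 req/s to edge-2, search-2: 45 each.
    edge-2: 70+45 = 115 > 90
    search-2: 30+45 = 75 ≤ 90
Round 2 — edge-2 crashes.
  edge-2 sheds 115 req/s to db-r, lb-1, queue-2, search-2: 28 each (3 lost).
    db-r: 30+28 = 58 ≤ 110
    lb-1: 90+28 = 118 ≤ 140
    queue-2: 40+28 = 68 ≤ 80
    search-2: 75+28 = 103 > 90
Round 3 — search-2 crashes.
  search-2 sheds 103 req/s to lb-1, search-1: 51 each (1 lost).
    lb-1: 118+51 = 169 > 140
    search-1: 30+51 = 81 ≤ 110
Round 4 — lb-1 crashes.
  lb-1 sheds 169 req/s: no online neighbours, lost.
No further crashes.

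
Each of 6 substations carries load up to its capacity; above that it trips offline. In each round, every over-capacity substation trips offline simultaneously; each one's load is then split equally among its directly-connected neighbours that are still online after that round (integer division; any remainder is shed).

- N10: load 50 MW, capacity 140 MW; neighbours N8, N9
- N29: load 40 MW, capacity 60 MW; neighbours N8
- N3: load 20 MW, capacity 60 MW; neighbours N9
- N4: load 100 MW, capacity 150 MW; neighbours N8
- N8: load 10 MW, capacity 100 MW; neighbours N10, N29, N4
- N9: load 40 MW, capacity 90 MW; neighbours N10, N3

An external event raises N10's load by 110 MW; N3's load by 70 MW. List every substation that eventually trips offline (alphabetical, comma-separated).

N10, N3, N9

Round 1 — N10 at 160 > 140; N3 at 90 > 60. N10, N3 trip offline.
  N10 sheds 160 MW to N8, N9: 80 each.
    N8: 10+80 = 90 ≤ 100
    N9: 40+80 = 120 > 90
  N3 sheds 90 MW to N9: 90 each.
    N9: 120+90 = 210 > 90
Round 2 — N9 trips offline.
  N9 sheds 210 MW: no online neighbours, lost.
No further trips.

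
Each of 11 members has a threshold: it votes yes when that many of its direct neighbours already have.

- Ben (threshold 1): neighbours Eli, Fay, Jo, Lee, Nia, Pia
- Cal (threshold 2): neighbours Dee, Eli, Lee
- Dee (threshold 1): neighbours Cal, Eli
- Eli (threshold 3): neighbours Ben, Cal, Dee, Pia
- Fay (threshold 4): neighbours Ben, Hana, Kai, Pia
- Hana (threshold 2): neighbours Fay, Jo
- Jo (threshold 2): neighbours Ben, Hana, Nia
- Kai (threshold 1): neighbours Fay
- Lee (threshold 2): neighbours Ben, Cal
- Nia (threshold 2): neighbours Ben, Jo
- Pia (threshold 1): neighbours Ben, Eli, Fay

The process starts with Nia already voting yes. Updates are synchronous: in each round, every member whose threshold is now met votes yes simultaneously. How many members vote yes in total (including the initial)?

4

Round 1 — Nia votes yes (initial).
Round 2 — checking thresholds:
  Ben: 1 of 6 neighbours ≥ 1, votes yes.
  Jo: 1 of 3 neighbours < 2, holds.
Round 3 — checking thresholds:
  Eli: 1 of 4 neighbours < 3, holds.
  Fay: 1 of 4 neighbours < 4, holds.
  Jo: 2 of 3 neighbours ≥ 2, votes yes.
  Lee: 1 of 2 neighbours < 2, holds.
  Pia: 1 of 3 neighbours ≥ 1, votes yes.
Round 4 — no new yes votes; cascade stops.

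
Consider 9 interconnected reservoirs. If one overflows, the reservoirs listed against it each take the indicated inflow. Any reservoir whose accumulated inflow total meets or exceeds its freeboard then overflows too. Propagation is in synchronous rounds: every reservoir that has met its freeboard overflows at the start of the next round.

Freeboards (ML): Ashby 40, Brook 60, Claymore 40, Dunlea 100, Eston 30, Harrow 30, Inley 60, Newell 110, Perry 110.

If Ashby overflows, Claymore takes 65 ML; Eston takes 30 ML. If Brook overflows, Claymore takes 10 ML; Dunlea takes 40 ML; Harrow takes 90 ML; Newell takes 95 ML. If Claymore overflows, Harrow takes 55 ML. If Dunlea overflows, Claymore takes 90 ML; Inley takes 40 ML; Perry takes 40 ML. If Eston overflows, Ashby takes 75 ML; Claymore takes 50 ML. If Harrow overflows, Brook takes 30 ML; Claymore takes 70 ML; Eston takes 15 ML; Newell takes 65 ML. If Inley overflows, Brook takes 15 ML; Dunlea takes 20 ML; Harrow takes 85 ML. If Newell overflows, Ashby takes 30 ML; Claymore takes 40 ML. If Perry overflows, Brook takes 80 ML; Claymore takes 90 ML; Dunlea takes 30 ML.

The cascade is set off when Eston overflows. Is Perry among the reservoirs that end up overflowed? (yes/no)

no

Round 1 — Eston overflows (initial).
  Ashby: +75 → 75 ≥ 40
  Claymore: +50 → 50 ≥ 40
Round 2 — Ashby, Claymore overflow.
  Harrow: +55 → 55 ≥ 30
Round 3 — Harrow overflows.
  Brook: +30 → 30 < 60
  Newell: +65 → 65 < 110
No further overflows.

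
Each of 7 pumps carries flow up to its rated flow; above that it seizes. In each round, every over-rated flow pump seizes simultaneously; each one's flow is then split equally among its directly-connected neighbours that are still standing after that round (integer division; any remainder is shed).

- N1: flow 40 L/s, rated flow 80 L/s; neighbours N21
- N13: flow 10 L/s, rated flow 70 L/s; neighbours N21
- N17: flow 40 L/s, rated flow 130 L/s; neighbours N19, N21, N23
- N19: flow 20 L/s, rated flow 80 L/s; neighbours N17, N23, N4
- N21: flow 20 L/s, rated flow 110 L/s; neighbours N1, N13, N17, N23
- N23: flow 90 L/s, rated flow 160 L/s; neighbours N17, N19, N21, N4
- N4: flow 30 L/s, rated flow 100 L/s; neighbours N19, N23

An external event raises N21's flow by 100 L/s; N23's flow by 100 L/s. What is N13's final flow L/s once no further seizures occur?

Round 1 — N21 at 120 > 110; N23 at 190 > 160. N21, N23 seize.
  N21 sheds 120 L/s to N1, N13, N17: 40 each.
    N1: 40+40 = 80 ≤ 80
    N13: 10+40 = 50 ≤ 70
    N17: 40+40 = 80 ≤ 130
  N23 sheds 190 L/s to N17, N19, N4: 63 each (1 lost).
    N17: 80+63 = 143 > 130
    N19: 20+63 = 83 > 80
    N4: 30+63 = 93 ≤ 100
Round 2 — N17, N19 seize.
  N17 sheds 143 L/s: no online neighbours, lost.
  N19 sheds 83 L/s to N4: 83 each.
    N4: 93+83 = 176 > 100
Round 3 — N4 seizes.
  N4 sheds 176 L/s: no online neighbours, lost.
No further seizures.

50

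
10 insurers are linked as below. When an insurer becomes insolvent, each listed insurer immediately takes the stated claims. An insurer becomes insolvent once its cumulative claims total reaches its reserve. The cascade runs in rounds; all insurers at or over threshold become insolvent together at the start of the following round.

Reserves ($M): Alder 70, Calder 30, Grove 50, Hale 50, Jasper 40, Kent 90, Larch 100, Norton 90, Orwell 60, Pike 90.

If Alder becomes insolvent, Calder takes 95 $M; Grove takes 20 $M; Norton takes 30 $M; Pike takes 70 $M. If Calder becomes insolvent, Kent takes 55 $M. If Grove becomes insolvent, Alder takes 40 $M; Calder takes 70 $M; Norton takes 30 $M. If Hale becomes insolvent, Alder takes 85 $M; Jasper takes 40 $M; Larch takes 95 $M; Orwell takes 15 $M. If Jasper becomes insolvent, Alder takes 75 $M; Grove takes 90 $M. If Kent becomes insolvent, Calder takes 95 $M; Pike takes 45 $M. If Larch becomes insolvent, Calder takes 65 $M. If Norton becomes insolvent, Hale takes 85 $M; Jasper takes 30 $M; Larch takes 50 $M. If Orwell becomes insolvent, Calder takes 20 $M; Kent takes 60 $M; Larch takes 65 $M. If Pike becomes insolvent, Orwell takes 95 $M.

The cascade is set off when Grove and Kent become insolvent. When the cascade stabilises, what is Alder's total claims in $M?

40

Round 1 — Grove, Kent become insolvent (initial).
  Alder: +40 → 40 < 70
  Calder: +70+95 → 165 ≥ 30
  Norton: +30 → 30 < 90
  Pike: +45 → 45 < 90
Round 2 — Calder becomes insolvent.
No further insolvencies.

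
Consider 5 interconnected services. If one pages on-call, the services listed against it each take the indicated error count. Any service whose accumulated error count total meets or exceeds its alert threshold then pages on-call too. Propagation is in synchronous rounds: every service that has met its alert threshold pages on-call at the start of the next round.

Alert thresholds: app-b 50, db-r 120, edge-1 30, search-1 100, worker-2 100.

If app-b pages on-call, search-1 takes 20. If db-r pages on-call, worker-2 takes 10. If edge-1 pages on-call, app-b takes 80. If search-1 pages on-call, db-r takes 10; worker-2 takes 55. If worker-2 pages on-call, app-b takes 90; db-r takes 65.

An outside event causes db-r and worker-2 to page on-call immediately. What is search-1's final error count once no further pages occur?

20

Round 1 — db-r, worker-2 page on-call (initial).
  app-b: +90 → 90 ≥ 50
Round 2 — app-b pages on-call.
  search-1: +20 → 20 < 100
No further pages.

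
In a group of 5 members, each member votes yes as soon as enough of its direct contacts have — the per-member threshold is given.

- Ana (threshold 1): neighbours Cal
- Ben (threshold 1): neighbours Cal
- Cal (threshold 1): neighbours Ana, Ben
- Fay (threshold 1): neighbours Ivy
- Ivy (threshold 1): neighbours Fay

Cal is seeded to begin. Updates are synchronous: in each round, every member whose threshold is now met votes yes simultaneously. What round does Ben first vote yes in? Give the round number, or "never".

Round 1 — Cal votes yes (initial).
Round 2 — checking thresholds:
  Ana: 1 of 1 neighbours ≥ 1, votes yes.
  Ben: 1 of 1 neighbours ≥ 1, votes yes.
Round 3 — no new yes votes; cascade stops.

2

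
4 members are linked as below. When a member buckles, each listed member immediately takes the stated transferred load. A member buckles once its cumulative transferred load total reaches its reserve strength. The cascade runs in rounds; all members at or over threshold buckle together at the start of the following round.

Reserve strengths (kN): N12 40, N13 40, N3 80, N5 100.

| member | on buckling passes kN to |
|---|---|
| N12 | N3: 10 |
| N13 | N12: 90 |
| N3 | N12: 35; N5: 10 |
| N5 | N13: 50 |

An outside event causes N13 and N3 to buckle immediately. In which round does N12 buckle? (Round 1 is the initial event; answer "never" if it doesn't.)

Round 1 — N13, N3 buckle (initial).
  N12: +90+35 → 125 ≥ 40
  N5: +10 → 10 < 100
Round 2 — N12 buckles.
No further bucklings.

2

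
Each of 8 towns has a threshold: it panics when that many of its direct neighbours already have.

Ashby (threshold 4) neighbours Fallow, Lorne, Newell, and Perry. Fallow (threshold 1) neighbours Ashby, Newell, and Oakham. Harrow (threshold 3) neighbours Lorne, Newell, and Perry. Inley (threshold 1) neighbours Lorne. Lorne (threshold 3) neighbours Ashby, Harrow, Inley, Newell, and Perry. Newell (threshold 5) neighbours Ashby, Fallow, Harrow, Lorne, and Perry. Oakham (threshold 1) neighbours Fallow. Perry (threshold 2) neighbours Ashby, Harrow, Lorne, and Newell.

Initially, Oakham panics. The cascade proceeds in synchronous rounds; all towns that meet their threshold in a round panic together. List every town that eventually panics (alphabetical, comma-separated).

Round 1 — Oakham panics (initial).
Round 2 — checking thresholds:
  Fallow: 1 of 3 neighbours ≥ 1, panics.
Round 3 — no new panics; cascade stops.

Fallow, Oakham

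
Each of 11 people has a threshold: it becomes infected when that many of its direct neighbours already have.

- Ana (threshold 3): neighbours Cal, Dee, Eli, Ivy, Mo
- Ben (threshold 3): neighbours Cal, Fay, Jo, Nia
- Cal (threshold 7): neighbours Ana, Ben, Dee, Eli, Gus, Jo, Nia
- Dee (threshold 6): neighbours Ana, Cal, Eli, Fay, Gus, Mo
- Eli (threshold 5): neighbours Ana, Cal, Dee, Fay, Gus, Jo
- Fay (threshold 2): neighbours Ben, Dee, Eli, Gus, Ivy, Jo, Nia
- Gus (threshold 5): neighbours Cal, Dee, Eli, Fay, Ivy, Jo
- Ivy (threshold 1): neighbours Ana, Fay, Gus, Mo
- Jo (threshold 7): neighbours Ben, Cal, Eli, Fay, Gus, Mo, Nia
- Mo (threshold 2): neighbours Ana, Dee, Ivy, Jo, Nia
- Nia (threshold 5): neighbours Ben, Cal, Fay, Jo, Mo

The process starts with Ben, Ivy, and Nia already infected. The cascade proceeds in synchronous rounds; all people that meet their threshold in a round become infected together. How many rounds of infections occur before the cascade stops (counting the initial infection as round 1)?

Round 1 — Ben, Ivy, Nia become infected (initial).
Round 2 — checking thresholds:
  Ana: 1 of 5 neighbours < 3, below threshold.
  Cal: 2 of 7 neighbours < 7, below threshold.
  Fay: 3 of 7 neighbours ≥ 2, becomes infected.
  Gus: 1 of 6 neighbours < 5, below threshold.
  Jo: 2 of 7 neighbours < 7, below threshold.
  Mo: 2 of 5 neighbours ≥ 2, becomes infected.
Round 3 — no new infections; cascade stops.

2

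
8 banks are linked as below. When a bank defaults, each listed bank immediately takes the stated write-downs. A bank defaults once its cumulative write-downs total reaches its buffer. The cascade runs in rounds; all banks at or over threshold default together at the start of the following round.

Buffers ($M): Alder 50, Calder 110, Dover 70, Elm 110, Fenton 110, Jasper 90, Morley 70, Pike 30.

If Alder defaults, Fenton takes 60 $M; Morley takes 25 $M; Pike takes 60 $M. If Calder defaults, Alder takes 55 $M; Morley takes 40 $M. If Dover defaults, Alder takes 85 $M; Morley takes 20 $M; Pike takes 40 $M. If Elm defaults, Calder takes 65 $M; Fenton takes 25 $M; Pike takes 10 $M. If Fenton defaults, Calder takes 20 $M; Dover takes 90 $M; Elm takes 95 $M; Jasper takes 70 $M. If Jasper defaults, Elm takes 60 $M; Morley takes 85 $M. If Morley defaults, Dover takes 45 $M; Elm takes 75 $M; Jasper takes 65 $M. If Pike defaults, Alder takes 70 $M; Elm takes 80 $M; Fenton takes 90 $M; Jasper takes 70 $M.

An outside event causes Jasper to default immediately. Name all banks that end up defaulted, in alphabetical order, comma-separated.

Round 1 — Jasper defaults (initial).
  Elm: +60 → 60 < 110
  Morley: +85 → 85 ≥ 70
Round 2 — Morley defaults.
  Dover: +45 → 45 < 70
  Elm: +75 → 135 ≥ 110
Round 3 — Elm defaults.
  Calder: +65 → 65 < 110
  Fenton: +25 → 25 < 110
  Pike: +10 → 10 < 30
No further defaults.

Elm, Jasper, Morley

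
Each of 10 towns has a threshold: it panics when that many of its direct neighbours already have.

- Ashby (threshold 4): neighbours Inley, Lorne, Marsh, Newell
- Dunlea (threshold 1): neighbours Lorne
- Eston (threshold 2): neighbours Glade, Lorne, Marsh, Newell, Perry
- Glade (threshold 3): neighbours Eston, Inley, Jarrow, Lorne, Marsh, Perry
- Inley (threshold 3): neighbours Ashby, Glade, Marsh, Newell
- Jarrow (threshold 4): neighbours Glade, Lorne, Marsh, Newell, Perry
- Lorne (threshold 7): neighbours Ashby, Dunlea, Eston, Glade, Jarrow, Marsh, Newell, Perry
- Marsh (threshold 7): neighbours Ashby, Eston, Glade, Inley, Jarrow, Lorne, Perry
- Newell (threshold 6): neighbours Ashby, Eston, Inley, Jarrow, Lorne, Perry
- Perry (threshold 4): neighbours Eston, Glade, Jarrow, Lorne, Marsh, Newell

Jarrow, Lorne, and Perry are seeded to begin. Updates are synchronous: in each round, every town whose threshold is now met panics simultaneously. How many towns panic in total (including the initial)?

6

Round 1 — Jarrow, Lorne, Perry panic (initial).
Round 2 — checking thresholds:
  Ashby: 1 of 4 neighbours < 4, not yet.
  Dunlea: 1 of 1 neighbours ≥ 1, panics.
  Eston: 2 of 5 neighbours ≥ 2, panics.
  Glade: 3 of 6 neighbours ≥ 3, panics.
  Marsh: 3 of 7 neighbours < 7, not yet.
  Newell: 3 of 6 neighbours < 6, not yet.
Round 3 — no new panics; cascade stops.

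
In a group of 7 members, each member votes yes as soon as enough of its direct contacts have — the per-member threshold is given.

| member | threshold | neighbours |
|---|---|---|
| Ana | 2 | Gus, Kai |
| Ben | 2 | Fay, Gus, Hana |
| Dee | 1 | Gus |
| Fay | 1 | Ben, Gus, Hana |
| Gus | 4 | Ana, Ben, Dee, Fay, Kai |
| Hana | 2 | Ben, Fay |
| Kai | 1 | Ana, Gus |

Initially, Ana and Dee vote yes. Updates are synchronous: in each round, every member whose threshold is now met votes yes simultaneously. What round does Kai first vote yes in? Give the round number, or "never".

Round 1 — Ana, Dee vote yes (initial).
Round 2 — checking thresholds:
  Gus: 2 of 5 neighbours < 4, below threshold.
  Kai: 1 of 2 neighbours ≥ 1, votes yes.
Round 3 — no new yes votes; cascade stops.

2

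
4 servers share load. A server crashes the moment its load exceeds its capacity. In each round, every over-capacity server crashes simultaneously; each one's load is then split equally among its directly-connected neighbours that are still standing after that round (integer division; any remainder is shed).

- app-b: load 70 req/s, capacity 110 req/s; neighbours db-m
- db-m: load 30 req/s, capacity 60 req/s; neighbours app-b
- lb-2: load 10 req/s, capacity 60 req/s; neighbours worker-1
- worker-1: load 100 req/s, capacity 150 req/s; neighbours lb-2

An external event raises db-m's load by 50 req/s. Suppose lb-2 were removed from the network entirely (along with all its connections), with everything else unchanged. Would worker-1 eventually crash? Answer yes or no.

no

With lb-2 removed:
Round 1 — db-m at 80 > 60. db-m crashes.
  db-m sheds 80 req/s to app-b: 80 each.
    app-b: 70+80 = 150 > 110
Round 2 — app-b crashes.
  app-b sheds 150 req/s: no online neighbours, lost.
No further crashes.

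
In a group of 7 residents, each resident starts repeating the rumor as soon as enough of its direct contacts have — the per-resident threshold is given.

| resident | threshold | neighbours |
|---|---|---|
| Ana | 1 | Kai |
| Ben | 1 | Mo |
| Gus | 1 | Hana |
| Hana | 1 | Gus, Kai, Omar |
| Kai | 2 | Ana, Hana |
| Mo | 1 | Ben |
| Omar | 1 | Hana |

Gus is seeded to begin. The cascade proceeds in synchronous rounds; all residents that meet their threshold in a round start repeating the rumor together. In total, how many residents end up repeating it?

Round 1 — Gus starts repeating the rumor (initial).
Round 2 — checking thresholds:
  Hana: 1 of 3 neighbours ≥ 1, starts repeating the rumor.
Round 3 — checking thresholds:
  Kai: 1 of 2 neighbours < 2, not yet.
  Omar: 1 of 1 neighbours ≥ 1, starts repeating the rumor.
Round 4 — no new spreads; cascade stops.

3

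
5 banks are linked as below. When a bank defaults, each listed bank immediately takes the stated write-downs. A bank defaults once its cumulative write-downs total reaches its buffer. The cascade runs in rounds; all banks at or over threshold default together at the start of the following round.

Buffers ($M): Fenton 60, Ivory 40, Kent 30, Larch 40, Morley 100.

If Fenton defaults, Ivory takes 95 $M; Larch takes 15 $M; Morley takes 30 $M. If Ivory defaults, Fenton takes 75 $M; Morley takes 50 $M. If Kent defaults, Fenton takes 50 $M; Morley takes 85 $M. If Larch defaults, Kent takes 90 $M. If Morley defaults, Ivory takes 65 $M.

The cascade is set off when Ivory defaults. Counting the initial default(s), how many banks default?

Round 1 — Ivory defaults (initial).
  Fenton: +75 → 75 ≥ 60
  Morley: +50 → 50 < 100
Round 2 — Fenton defaults.
  Larch: +15 → 15 < 40
  Morley: +30 → 80 < 100
No further defaults.

2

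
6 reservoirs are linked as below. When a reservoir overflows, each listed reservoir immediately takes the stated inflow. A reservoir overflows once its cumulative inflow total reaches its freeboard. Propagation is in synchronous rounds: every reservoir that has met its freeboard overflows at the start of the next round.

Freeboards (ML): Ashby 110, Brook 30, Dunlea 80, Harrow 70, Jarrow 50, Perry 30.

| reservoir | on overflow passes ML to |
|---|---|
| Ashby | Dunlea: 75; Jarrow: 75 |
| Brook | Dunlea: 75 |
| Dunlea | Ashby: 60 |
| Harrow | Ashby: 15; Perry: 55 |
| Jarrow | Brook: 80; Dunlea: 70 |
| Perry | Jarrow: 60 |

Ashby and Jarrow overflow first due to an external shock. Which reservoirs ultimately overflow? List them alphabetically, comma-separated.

Ashby, Brook, Dunlea, Jarrow

Round 1 — Ashby, Jarrow overflow (initial).
  Brook: +80 → 80 ≥ 30
  Dunlea: +75+70 → 145 ≥ 80
Round 2 — Brook, Dunlea overflow.
No further overflows.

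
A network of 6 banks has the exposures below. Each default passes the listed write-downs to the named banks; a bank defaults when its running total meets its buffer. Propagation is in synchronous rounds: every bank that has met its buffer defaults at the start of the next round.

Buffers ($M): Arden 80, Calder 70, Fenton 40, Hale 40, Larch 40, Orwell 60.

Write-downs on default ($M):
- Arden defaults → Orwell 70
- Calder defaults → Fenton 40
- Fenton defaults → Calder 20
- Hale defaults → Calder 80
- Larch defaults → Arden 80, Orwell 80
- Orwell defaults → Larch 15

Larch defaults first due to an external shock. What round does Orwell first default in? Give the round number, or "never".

Round 1 — Larch defaults (initial).
  Arden: +80 → 80 ≥ 80
  Orwell: +80 → 80 ≥ 60
Round 2 — Arden, Orwell default.
No further defaults.

2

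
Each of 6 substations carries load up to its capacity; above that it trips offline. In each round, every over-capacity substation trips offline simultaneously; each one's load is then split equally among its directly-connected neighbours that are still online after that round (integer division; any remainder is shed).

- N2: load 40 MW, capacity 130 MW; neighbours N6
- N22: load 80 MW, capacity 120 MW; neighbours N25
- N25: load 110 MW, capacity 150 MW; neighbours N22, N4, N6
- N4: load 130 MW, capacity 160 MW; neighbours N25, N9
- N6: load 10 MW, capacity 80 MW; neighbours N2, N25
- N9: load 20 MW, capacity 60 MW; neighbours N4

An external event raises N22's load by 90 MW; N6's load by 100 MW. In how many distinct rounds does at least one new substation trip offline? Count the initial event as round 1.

Round 1 — N22 at 170 > 120; N6 at 110 > 80. N22, N6 trip offline.
  N22 sheds 170 MW to N25: 170 each.
    N25: 110+170 = 280 > 150
  N6 sheds 110 MW to N2, N25: 55 each.
    N2: 40+55 = 95 ≤ 130
    N25: 280+55 = 335 > 150
Round 2 — N25 trips offline.
  N25 sheds 335 MW to N4: 335 each.
    N4: 130+335 = 465 > 160
Round 3 — N4 trips offline.
  N4 sheds 465 MW to N9: 465 each.
    N9: 20+465 = 485 > 60
Round 4 — N9 trips offline.
  N9 sheds 485 MW: no online neighbours, lost.
No further trips.

4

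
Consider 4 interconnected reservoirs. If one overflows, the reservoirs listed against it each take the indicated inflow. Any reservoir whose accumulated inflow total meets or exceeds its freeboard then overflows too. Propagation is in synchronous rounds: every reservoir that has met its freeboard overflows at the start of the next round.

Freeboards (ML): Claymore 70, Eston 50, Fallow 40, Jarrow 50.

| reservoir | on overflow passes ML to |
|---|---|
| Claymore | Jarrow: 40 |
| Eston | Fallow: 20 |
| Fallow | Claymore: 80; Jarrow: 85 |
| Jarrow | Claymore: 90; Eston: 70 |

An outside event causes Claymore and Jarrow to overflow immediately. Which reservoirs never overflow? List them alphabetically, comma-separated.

Fallow

Round 1 — Claymore, Jarrow overflow (initial).
  Eston: +70 → 70 ≥ 50
Round 2 — Eston overflows.
  Fallow: +20 → 20 < 40
No further overflows.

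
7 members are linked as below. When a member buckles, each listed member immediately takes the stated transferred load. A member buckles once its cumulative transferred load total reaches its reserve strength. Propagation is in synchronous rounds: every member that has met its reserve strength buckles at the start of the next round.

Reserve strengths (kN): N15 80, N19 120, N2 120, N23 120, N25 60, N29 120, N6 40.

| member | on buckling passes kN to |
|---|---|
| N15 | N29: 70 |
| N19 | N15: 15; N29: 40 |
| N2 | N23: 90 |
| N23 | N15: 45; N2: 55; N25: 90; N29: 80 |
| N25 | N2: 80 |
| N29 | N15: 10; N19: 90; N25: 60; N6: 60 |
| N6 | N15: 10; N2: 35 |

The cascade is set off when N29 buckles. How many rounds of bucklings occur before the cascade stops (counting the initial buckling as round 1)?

Round 1 — N29 buckles (initial).
  N15: +10 → 10 < 80
  N19: +90 → 90 < 120
  N25: +60 → 60 ≥ 60
  N6: +60 → 60 ≥ 40
Round 2 — N25, N6 buckle.
  N15: +10 → 20 < 80
  N2: +80+35 → 115 < 120
No further bucklings.

2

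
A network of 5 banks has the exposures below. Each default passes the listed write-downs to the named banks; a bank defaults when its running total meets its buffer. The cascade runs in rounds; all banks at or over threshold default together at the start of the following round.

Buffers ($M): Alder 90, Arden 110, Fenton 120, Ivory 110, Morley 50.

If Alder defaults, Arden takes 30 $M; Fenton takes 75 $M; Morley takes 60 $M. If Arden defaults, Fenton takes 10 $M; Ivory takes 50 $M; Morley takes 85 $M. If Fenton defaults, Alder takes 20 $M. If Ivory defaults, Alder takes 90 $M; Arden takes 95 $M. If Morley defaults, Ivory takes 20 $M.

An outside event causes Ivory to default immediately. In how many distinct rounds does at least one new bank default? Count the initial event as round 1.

Round 1 — Ivory defaults (initial).
  Alder: +90 → 90 ≥ 90
  Arden: +95 → 95 < 110
Round 2 — Alder defaults.
  Arden: +30 → 125 ≥ 110
  Fenton: +75 → 75 < 120
  Morley: +60 → 60 ≥ 50
Round 3 — Arden, Morley default.
  Fenton: +10 → 85 < 120
No further defaults.

3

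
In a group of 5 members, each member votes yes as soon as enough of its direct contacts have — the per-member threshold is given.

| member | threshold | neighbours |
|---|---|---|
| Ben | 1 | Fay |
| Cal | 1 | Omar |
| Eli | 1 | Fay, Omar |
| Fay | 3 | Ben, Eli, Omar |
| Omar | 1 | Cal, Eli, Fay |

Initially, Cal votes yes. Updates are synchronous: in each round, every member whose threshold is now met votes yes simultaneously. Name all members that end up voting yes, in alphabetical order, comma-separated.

Round 1 — Cal votes yes (initial).
Round 2 — checking thresholds:
  Omar: 1 of 3 neighbours ≥ 1, votes yes.
Round 3 — checking thresholds:
  Eli: 1 of 2 neighbours ≥ 1, votes yes.
  Fay: 1 of 3 neighbours < 3, holds.
Round 4 — no new yes votes; cascade stops.

Cal, Eli, Omar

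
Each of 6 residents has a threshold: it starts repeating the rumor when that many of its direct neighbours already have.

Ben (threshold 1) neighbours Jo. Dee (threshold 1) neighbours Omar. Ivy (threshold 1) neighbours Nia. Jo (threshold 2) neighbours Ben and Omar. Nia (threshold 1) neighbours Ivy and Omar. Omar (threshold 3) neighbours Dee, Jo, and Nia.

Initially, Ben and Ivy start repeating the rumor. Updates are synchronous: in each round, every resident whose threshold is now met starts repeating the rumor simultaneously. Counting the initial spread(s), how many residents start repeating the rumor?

Round 1 — Ben, Ivy start repeating the rumor (initial).
Round 2 — checking thresholds:
  Jo: 1 of 2 neighbours < 2, holds.
  Nia: 1 of 2 neighbours ≥ 1, starts repeating the rumor.
Round 3 — no new spreads; cascade stops.

3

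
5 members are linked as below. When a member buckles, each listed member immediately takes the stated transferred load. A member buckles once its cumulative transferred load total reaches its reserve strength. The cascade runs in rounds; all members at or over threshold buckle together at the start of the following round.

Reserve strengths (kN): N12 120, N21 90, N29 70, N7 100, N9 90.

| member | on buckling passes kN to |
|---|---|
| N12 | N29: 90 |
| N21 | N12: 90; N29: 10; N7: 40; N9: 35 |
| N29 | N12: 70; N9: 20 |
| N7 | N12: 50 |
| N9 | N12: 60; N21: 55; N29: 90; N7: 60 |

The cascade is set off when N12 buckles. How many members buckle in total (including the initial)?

Round 1 — N12 buckles (initial).
  N29: +90 → 90 ≥ 70
Round 2 — N29 buckles.
  N9: +20 → 20 < 90
No further bucklings.

2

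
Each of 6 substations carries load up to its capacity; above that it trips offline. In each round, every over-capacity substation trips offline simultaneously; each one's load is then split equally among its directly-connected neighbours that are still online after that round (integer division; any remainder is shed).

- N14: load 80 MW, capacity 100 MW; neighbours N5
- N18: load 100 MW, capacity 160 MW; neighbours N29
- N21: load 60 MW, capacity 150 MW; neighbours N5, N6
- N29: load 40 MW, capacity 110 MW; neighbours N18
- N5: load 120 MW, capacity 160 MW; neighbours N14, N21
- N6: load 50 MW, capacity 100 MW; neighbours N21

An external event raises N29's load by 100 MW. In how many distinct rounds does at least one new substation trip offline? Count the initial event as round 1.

2

Round 1 — N29 at 140 > 110. N29 trips offline.
  N29 sheds 140 MW to N18: 140 each.
    N18: 100+140 = 240 > 160
Round 2 — N18 trips offline.
  N18 sheds 240 MW: no online neighbours, lost.
No further trips.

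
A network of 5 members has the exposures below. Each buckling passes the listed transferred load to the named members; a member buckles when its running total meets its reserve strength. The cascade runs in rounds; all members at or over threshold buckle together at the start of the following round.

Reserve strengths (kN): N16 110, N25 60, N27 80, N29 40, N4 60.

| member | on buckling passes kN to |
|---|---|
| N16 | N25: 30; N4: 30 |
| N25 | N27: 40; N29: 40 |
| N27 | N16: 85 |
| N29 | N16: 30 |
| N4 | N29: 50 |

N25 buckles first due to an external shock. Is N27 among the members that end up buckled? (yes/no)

Round 1 — N25 buckles (initial).
  N27: +40 → 40 < 80
  N29: +40 → 40 ≥ 40
Round 2 — N29 buckles.
  N16: +30 → 30 < 110
No further bucklings.

no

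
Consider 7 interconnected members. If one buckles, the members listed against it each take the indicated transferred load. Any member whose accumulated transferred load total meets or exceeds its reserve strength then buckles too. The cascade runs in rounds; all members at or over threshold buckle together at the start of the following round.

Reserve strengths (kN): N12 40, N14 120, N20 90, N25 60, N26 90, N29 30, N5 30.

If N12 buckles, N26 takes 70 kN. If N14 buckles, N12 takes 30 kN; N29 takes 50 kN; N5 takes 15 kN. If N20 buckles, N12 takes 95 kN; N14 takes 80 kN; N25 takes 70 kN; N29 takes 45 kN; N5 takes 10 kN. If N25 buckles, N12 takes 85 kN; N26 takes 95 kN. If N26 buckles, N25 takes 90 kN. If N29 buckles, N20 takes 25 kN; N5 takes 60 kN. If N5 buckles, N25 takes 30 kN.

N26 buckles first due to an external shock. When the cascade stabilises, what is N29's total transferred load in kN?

0

Round 1 — N26 buckles (initial).
  N25: +90 → 90 ≥ 60
Round 2 — N25 buckles.
  N12: +85 → 85 ≥ 40
Round 3 — N12 buckles.
No further bucklings.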